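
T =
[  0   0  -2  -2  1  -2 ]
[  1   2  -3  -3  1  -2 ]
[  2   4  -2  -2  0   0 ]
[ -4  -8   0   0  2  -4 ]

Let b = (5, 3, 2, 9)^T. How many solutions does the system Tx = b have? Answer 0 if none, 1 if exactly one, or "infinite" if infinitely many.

Row reduce the augmented matrix [T | b].
Swap R1 ↔ R2
R3 ← R3 − (2)·R1: [0, 0, 4, 4, -2, 4, -4]
R4 ← R4 + (4)·R1: [0, 0, -12, -12, 6, -12, 21]
R3 ← R3 + (2)·R2: [0, 0, 0, 0, 0, 0, 6]
R4 ← R4 − (6)·R2: [0, 0, 0, 0, 0, 0, -9]
R4 ← R4 + (3/2)·R3: [0, 0, 0, 0, 0, 0, 0]
The echelon form has 3 nonzero rows; the last pivot sits in the augmented column, so rank(T) = 2 but rank([T|b]) = 3.
Since the ranks differ, the system is inconsistent.
It has no solutions.

0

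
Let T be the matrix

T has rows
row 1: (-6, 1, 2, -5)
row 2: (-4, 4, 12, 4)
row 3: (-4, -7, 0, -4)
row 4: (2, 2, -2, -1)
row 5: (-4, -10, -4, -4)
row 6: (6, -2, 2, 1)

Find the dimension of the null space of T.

Row reduce to echelon form.
R2 ← R2 − (2/3)·R1: [0, 10/3, 32/3, 22/3]
R3 ← R3 − (2/3)·R1: [0, -23/3, -4/3, -2/3]
R4 ← R4 + (1/3)·R1: [0, 7/3, -4/3, -8/3]
R5 ← R5 − (2/3)·R1: [0, -32/3, -16/3, -2/3]
R6 ← R6 + R1: [0, -1, 4, -4]
R3 ← R3 + (23/10)·R2: [0, 0, 116/5, 81/5]
R4 ← R4 − (7/10)·R2: [0, 0, -44/5, -39/5]
R5 ← R5 + (16/5)·R2: [0, 0, 144/5, 114/5]
R6 ← R6 + (3/10)·R2: [0, 0, 36/5, -9/5]
R4 ← R4 + (11/29)·R3: [0, 0, 0, -48/29]
R5 ← R5 − (36/29)·R3: [0, 0, 0, 78/29]
R6 ← R6 − (9/29)·R3: [0, 0, 0, -198/29]
R5 ← R5 + (13/8)·R4: [0, 0, 0, 0]
R6 ← R6 − (33/8)·R4: [0, 0, 0, 0]
4 nonzero rows, so rank(T) = 4.
T has 4 columns; by rank–nullity, nullity = 4 − 4 = 0.

0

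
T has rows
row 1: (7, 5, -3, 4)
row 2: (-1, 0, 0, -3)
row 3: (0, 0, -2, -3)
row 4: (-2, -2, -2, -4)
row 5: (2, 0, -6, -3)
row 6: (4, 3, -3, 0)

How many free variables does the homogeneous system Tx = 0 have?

1

Row reduce to echelon form.
R2 ← R2 + (1/7)·R1: [0, 5/7, -3/7, -17/7]
R4 ← R4 + (2/7)·R1: [0, -4/7, -20/7, -20/7]
R5 ← R5 − (2/7)·R1: [0, -10/7, -36/7, -29/7]
R6 ← R6 − (4/7)·R1: [0, 1/7, -9/7, -16/7]
R4 ← R4 + (4/5)·R2: [0, 0, -16/5, -24/5]
R5 ← R5 + (2)·R2: [0, 0, -6, -9]
R6 ← R6 − (1/5)·R2: [0, 0, -6/5, -9/5]
R4 ← R4 − (8/5)·R3: [0, 0, 0, 0]
R5 ← R5 − (3)·R3: [0, 0, 0, 0]
R6 ← R6 − (3/5)·R3: [0, 0, 0, 0]
3 nonzero rows, so rank(T) = 3.
T has 4 columns; by rank–nullity, nullity = 4 − 3 = 1.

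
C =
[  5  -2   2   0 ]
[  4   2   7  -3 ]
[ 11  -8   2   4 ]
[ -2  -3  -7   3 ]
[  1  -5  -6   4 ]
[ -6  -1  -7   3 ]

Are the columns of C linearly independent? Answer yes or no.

no

Row reduce C to echelon form.
R2 ← R2 − (4/5)·R1: [0, 18/5, 27/5, -3]
R3 ← R3 − (11/5)·R1: [0, -18/5, -12/5, 4]
R4 ← R4 + (2/5)·R1: [0, -19/5, -31/5, 3]
R5 ← R5 − (1/5)·R1: [0, -23/5, -32/5, 4]
R6 ← R6 + (6/5)·R1: [0, -17/5, -23/5, 3]
R3 ← R3 + R2: [0, 0, 3, 1]
R4 ← R4 + (19/18)·R2: [0, 0, -1/2, -1/6]
R5 ← R5 + (23/18)·R2: [0, 0, 1/2, 1/6]
R6 ← R6 + (17/18)·R2: [0, 0, 1/2, 1/6]
R4 ← R4 + (1/6)·R3: [0, 0, 0, 0]
R5 ← R5 − (1/6)·R3: [0, 0, 0, 0]
R6 ← R6 − (1/6)·R3: [0, 0, 0, 0]
3 pivots among 4 columns.
Only 3 < 4 pivot columns, so the columns are linearly dependent.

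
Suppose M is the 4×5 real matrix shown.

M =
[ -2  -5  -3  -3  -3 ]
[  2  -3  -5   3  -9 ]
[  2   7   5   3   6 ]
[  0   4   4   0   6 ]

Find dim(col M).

2

Row reduce to echelon form.
R2 ← R2 + R1: [0, -8, -8, 0, -12]
R3 ← R3 + R1: [0, 2, 2, 0, 3]
R3 ← R3 + (1/4)·R2: [0, 0, 0, 0, 0]
R4 ← R4 + (1/2)·R2: [0, 0, 0, 0, 0]
Echelon form has 2 nonzero rows, so rank(M) = 2.
The column space has dimension equal to the rank: 2.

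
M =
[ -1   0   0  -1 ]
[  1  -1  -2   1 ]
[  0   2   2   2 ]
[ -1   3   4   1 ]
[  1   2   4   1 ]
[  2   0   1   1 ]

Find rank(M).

3

Row reduce to echelon form.
R2 ← R2 + R1: [0, -1, -2, 0]
R4 ← R4 − R1: [0, 3, 4, 2]
R5 ← R5 + R1: [0, 2, 4, 0]
R6 ← R6 + (2)·R1: [0, 0, 1, -1]
R3 ← R3 + (2)·R2: [0, 0, -2, 2]
R4 ← R4 + (3)·R2: [0, 0, -2, 2]
R5 ← R5 + (2)·R2: [0, 0, 0, 0]
R4 ← R4 − R3: [0, 0, 0, 0]
R6 ← R6 + (1/2)·R3: [0, 0, 0, 0]
Echelon form has 3 nonzero rows, so rank(M) = 3.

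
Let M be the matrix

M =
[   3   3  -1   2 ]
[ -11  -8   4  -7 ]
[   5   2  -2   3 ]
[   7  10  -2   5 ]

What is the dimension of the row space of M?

2

Row reduce to echelon form.
R2 ← R2 + (11/3)·R1: [0, 3, 1/3, 1/3]
R3 ← R3 − (5/3)·R1: [0, -3, -1/3, -1/3]
R4 ← R4 − (7/3)·R1: [0, 3, 1/3, 1/3]
R3 ← R3 + R2: [0, 0, 0, 0]
R4 ← R4 − R2: [0, 0, 0, 0]
Echelon form has 2 nonzero rows, so rank(M) = 2.
The row space has dimension equal to the rank: 2.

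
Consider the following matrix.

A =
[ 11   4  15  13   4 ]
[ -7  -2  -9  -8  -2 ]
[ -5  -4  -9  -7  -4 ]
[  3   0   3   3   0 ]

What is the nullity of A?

3

Row reduce to echelon form.
R2 ← R2 + (7/11)·R1: [0, 6/11, 6/11, 3/11, 6/11]
R3 ← R3 + (5/11)·R1: [0, -24/11, -24/11, -12/11, -24/11]
R4 ← R4 − (3/11)·R1: [0, -12/11, -12/11, -6/11, -12/11]
R3 ← R3 + (4)·R2: [0, 0, 0, 0, 0]
R4 ← R4 + (2)·R2: [0, 0, 0, 0, 0]
2 nonzero rows, so rank(A) = 2.
A has 5 columns; by rank–nullity, nullity = 5 − 2 = 3.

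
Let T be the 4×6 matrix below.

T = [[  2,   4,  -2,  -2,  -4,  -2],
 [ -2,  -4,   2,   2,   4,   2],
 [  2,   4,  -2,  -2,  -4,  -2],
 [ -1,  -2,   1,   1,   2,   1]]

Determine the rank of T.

Row reduce to echelon form.
R2 ← R2 + R1: [0, 0, 0, 0, 0, 0]
R3 ← R3 − R1: [0, 0, 0, 0, 0, 0]
R4 ← R4 + (1/2)·R1: [0, 0, 0, 0, 0, 0]
Echelon form has 1 nonzero row, so rank(T) = 1.

1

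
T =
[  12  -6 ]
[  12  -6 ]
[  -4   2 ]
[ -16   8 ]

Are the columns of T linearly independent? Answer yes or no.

Row reduce T to echelon form.
R2 ← R2 − R1: [0, 0]
R3 ← R3 + (1/3)·R1: [0, 0]
R4 ← R4 + (4/3)·R1: [0, 0]
1 pivot among 2 columns.
Only 1 < 2 pivot columns, so the columns are linearly dependent.

no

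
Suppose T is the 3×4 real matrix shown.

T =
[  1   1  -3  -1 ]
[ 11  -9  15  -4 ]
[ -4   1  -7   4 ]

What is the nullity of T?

Row reduce to echelon form.
R2 ← R2 − (11)·R1: [0, -20, 48, 7]
R3 ← R3 + (4)·R1: [0, 5, -19, 0]
R3 ← R3 + (1/4)·R2: [0, 0, -7, 7/4]
3 nonzero rows, so rank(T) = 3.
T has 4 columns; by rank–nullity, nullity = 4 − 3 = 1.

1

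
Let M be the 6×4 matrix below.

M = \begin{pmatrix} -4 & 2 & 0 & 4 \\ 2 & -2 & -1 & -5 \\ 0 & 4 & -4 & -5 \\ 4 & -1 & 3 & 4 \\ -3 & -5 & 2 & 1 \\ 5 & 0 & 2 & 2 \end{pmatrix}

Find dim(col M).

Row reduce to echelon form.
R2 ← R2 + (1/2)·R1: [0, -1, -1, -3]
R4 ← R4 + R1: [0, 1, 3, 8]
R5 ← R5 − (3/4)·R1: [0, -13/2, 2, -2]
R6 ← R6 + (5/4)·R1: [0, 5/2, 2, 7]
R3 ← R3 + (4)·R2: [0, 0, -8, -17]
R4 ← R4 + R2: [0, 0, 2, 5]
R5 ← R5 − (13/2)·R2: [0, 0, 17/2, 35/2]
R6 ← R6 + (5/2)·R2: [0, 0, -1/2, -1/2]
R4 ← R4 + (1/4)·R3: [0, 0, 0, 3/4]
R5 ← R5 + (17/16)·R3: [0, 0, 0, -9/16]
R6 ← R6 − (1/16)·R3: [0, 0, 0, 9/16]
R5 ← R5 + (3/4)·R4: [0, 0, 0, 0]
R6 ← R6 − (3/4)·R4: [0, 0, 0, 0]
Echelon form has 4 nonzero rows, so rank(M) = 4.
The column space has dimension equal to the rank: 4.

4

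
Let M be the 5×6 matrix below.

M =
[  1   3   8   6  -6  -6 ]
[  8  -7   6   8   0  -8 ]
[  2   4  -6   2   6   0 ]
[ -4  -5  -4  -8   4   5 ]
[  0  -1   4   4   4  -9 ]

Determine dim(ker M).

Row reduce to echelon form.
R2 ← R2 − (8)·R1: [0, -31, -58, -40, 48, 40]
R3 ← R3 − (2)·R1: [0, -2, -22, -10, 18, 12]
R4 ← R4 + (4)·R1: [0, 7, 28, 16, -20, -19]
R3 ← R3 − (2/31)·R2: [0, 0, -566/31, -230/31, 462/31, 292/31]
R4 ← R4 + (7/31)·R2: [0, 0, 462/31, 216/31, -284/31, -309/31]
R5 ← R5 − (1/31)·R2: [0, 0, 182/31, 164/31, 76/31, -319/31]
R4 ← R4 + (231/283)·R3: [0, 0, 0, 258/283, 850/283, -645/283]
R5 ← R5 + (91/283)·R3: [0, 0, 0, 822/283, 2050/283, -2055/283]
R5 ← R5 − (137/43)·R4: [0, 0, 0, 0, -100/43, 0]
5 nonzero rows, so rank(M) = 5.
M has 6 columns; by rank–nullity, nullity = 6 − 5 = 1.

1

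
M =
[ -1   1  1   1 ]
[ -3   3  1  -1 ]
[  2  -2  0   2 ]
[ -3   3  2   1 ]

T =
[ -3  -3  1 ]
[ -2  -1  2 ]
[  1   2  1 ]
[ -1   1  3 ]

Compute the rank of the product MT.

2

First compute MT:
[[  1,   5,   5],
 [  5,   7,   1],
 [ -4,  -2,   4],
 [  4,  11,   8]]
Now row reduce the product.
R2 ← R2 − (5)·R1: [0, -18, -24]
R3 ← R3 + (4)·R1: [0, 18, 24]
R4 ← R4 − (4)·R1: [0, -9, -12]
R3 ← R3 + R2: [0, 0, 0]
R4 ← R4 − (1/2)·R2: [0, 0, 0]
2 nonzero rows, so rank(MT) = 2.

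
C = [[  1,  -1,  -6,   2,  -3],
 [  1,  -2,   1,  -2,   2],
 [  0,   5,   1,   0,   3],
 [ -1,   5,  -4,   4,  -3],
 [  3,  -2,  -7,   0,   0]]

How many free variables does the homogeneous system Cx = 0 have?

2

Row reduce to echelon form.
R2 ← R2 − R1: [0, -1, 7, -4, 5]
R4 ← R4 + R1: [0, 4, -10, 6, -6]
R5 ← R5 − (3)·R1: [0, 1, 11, -6, 9]
R3 ← R3 + (5)·R2: [0, 0, 36, -20, 28]
R4 ← R4 + (4)·R2: [0, 0, 18, -10, 14]
R5 ← R5 + R2: [0, 0, 18, -10, 14]
R4 ← R4 − (1/2)·R3: [0, 0, 0, 0, 0]
R5 ← R5 − (1/2)·R3: [0, 0, 0, 0, 0]
3 nonzero rows, so rank(C) = 3.
C has 5 columns; by rank–nullity, nullity = 5 − 3 = 2.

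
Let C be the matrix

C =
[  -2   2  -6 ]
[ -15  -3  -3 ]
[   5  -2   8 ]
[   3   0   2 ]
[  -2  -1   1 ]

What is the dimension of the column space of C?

2

Row reduce to echelon form.
R2 ← R2 − (15/2)·R1: [0, -18, 42]
R3 ← R3 + (5/2)·R1: [0, 3, -7]
R4 ← R4 + (3/2)·R1: [0, 3, -7]
R5 ← R5 − R1: [0, -3, 7]
R3 ← R3 + (1/6)·R2: [0, 0, 0]
R4 ← R4 + (1/6)·R2: [0, 0, 0]
R5 ← R5 − (1/6)·R2: [0, 0, 0]
Echelon form has 2 nonzero rows, so rank(C) = 2.
The column space has dimension equal to the rank: 2.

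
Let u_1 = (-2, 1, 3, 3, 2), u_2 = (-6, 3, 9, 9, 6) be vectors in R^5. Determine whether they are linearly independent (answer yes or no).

Form the matrix with these vectors as rows and row reduce.
R2 ← R2 − (3)·R1: [0, 0, 0, 0, 0]
1 nonzero row, so the 2 vectors span a space of dimension 1.
Since 1 < 2, the vectors are linearly dependent.

no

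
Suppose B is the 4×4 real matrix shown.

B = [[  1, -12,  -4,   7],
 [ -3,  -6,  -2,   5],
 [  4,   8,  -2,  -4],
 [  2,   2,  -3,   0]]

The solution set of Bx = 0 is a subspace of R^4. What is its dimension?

Row reduce to echelon form.
R2 ← R2 + (3)·R1: [0, -42, -14, 26]
R3 ← R3 − (4)·R1: [0, 56, 14, -32]
R4 ← R4 − (2)·R1: [0, 26, 5, -14]
R3 ← R3 + (4/3)·R2: [0, 0, -14/3, 8/3]
R4 ← R4 + (13/21)·R2: [0, 0, -11/3, 44/21]
R4 ← R4 − (11/14)·R3: [0, 0, 0, 0]
3 nonzero rows, so rank(B) = 3.
B has 4 columns; by rank–nullity, nullity = 4 − 3 = 1.

1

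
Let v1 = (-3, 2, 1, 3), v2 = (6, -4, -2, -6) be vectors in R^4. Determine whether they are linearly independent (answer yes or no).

no

Form the matrix with these vectors as rows and row reduce.
R2 ← R2 + (2)·R1: [0, 0, 0, 0]
1 nonzero row, so the 2 vectors span a space of dimension 1.
Since 1 < 2, the vectors are linearly dependent.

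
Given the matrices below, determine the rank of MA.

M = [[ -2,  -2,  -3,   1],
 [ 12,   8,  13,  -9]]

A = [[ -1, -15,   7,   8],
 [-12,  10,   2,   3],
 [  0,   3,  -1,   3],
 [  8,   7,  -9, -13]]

First compute MA:
[[ 34,   8, -24, -44],
 [-180, -124, 168, 276]]
Now row reduce the product.
R2 ← R2 + (90/17)·R1: [0, -1388/17, 696/17, 732/17]
2 nonzero rows, so rank(MA) = 2.

2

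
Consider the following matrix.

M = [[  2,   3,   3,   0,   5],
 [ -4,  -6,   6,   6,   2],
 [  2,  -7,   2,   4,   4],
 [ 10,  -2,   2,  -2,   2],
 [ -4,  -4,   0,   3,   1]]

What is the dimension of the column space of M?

5

Row reduce to echelon form.
R2 ← R2 + (2)·R1: [0, 0, 12, 6, 12]
R3 ← R3 − R1: [0, -10, -1, 4, -1]
R4 ← R4 − (5)·R1: [0, -17, -13, -2, -23]
R5 ← R5 + (2)·R1: [0, 2, 6, 3, 11]
Swap R2 ↔ R3
R4 ← R4 − (17/10)·R2: [0, 0, -113/10, -44/5, -213/10]
R5 ← R5 + (1/5)·R2: [0, 0, 29/5, 19/5, 54/5]
R4 ← R4 + (113/120)·R3: [0, 0, 0, -63/20, -10]
R5 ← R5 − (29/60)·R3: [0, 0, 0, 9/10, 5]
R5 ← R5 + (2/7)·R4: [0, 0, 0, 0, 15/7]
Echelon form has 5 nonzero rows, so rank(M) = 5.
The column space has dimension equal to the rank: 5.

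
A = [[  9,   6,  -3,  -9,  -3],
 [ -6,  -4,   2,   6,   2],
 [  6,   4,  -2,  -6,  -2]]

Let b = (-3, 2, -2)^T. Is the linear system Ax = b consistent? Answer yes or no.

yes

Row reduce the augmented matrix [A | b].
R2 ← R2 + (2/3)·R1: [0, 0, 0, 0, 0, 0]
R3 ← R3 − (2/3)·R1: [0, 0, 0, 0, 0, 0]
The echelon form has 1 nonzero rows, and every pivot lies in the first 5 columns, so rank(A) = rank([A|b]) = 1.
The system is consistent.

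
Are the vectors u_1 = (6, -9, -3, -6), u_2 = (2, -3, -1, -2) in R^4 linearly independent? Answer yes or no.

Form the matrix with these vectors as rows and row reduce.
R2 ← R2 − (1/3)·R1: [0, 0, 0, 0]
1 nonzero row, so the 2 vectors span a space of dimension 1.
Since 1 < 2, the vectors are linearly dependent.

no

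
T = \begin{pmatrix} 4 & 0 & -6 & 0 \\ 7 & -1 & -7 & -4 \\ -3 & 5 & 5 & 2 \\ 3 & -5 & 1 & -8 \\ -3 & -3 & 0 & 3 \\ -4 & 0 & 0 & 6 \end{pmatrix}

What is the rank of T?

3

Row reduce to echelon form.
R2 ← R2 − (7/4)·R1: [0, -1, 7/2, -4]
R3 ← R3 + (3/4)·R1: [0, 5, 1/2, 2]
R4 ← R4 − (3/4)·R1: [0, -5, 11/2, -8]
R5 ← R5 + (3/4)·R1: [0, -3, -9/2, 3]
R6 ← R6 + R1: [0, 0, -6, 6]
R3 ← R3 + (5)·R2: [0, 0, 18, -18]
R4 ← R4 − (5)·R2: [0, 0, -12, 12]
R5 ← R5 − (3)·R2: [0, 0, -15, 15]
R4 ← R4 + (2/3)·R3: [0, 0, 0, 0]
R5 ← R5 + (5/6)·R3: [0, 0, 0, 0]
R6 ← R6 + (1/3)·R3: [0, 0, 0, 0]
Echelon form has 3 nonzero rows, so rank(T) = 3.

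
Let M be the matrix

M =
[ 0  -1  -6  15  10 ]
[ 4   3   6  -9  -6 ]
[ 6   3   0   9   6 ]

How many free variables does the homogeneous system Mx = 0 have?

Row reduce to echelon form.
Swap R1 ↔ R2
R3 ← R3 − (3/2)·R1: [0, -3/2, -9, 45/2, 15]
R3 ← R3 − (3/2)·R2: [0, 0, 0, 0, 0]
2 nonzero rows, so rank(M) = 2.
M has 5 columns; by rank–nullity, nullity = 5 − 2 = 3.

3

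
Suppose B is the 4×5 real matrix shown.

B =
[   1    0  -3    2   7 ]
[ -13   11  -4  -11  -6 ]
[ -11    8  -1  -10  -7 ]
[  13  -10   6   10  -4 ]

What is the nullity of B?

2

Row reduce to echelon form.
R2 ← R2 + (13)·R1: [0, 11, -43, 15, 85]
R3 ← R3 + (11)·R1: [0, 8, -34, 12, 70]
R4 ← R4 − (13)·R1: [0, -10, 45, -16, -95]
R3 ← R3 − (8/11)·R2: [0, 0, -30/11, 12/11, 90/11]
R4 ← R4 + (10/11)·R2: [0, 0, 65/11, -26/11, -195/11]
R4 ← R4 + (13/6)·R3: [0, 0, 0, 0, 0]
3 nonzero rows, so rank(B) = 3.
B has 5 columns; by rank–nullity, nullity = 5 − 3 = 2.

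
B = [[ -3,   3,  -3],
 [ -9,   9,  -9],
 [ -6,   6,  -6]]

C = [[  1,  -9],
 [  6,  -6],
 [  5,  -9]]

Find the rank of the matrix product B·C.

1

First compute BC:
[[  0,  36],
 [  0, 108],
 [  0,  72]]
Now row reduce the product.
R2 ← R2 − (3)·R1: [0, 0]
R3 ← R3 − (2)·R1: [0, 0]
1 nonzero row, so rank(BC) = 1.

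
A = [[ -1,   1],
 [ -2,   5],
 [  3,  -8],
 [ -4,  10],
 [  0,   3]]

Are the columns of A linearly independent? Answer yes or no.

Row reduce A to echelon form.
R2 ← R2 − (2)·R1: [0, 3]
R3 ← R3 + (3)·R1: [0, -5]
R4 ← R4 − (4)·R1: [0, 6]
R3 ← R3 + (5/3)·R2: [0, 0]
R4 ← R4 − (2)·R2: [0, 0]
R5 ← R5 − R2: [0, 0]
2 pivots among 2 columns.
Every column is a pivot column, so the columns are linearly independent.

yes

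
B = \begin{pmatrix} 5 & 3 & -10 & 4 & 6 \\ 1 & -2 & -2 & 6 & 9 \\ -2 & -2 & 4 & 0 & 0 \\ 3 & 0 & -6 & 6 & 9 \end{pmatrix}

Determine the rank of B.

2

Row reduce to echelon form.
R2 ← R2 − (1/5)·R1: [0, -13/5, 0, 26/5, 39/5]
R3 ← R3 + (2/5)·R1: [0, -4/5, 0, 8/5, 12/5]
R4 ← R4 − (3/5)·R1: [0, -9/5, 0, 18/5, 27/5]
R3 ← R3 − (4/13)·R2: [0, 0, 0, 0, 0]
R4 ← R4 − (9/13)·R2: [0, 0, 0, 0, 0]
Echelon form has 2 nonzero rows, so rank(B) = 2.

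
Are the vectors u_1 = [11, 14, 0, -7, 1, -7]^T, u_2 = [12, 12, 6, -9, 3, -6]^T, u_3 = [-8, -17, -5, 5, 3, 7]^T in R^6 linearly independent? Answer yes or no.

Form the matrix with these vectors as rows and row reduce.
R2 ← R2 − (12/11)·R1: [0, -36/11, 6, -15/11, 21/11, 18/11]
R3 ← R3 + (8/11)·R1: [0, -75/11, -5, -1/11, 41/11, 21/11]
R3 ← R3 − (25/12)·R2: [0, 0, -35/2, 11/4, -1/4, -3/2]
3 nonzero rows, so the 3 vectors span a space of dimension 3.
Since 3 = 3, the vectors are linearly independent.

yes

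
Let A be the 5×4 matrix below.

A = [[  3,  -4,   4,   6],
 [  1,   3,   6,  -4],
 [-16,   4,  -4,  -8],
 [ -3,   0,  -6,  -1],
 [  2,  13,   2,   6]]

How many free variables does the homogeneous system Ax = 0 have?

Row reduce to echelon form.
R2 ← R2 − (1/3)·R1: [0, 13/3, 14/3, -6]
R3 ← R3 + (16/3)·R1: [0, -52/3, 52/3, 24]
R4 ← R4 + R1: [0, -4, -2, 5]
R5 ← R5 − (2/3)·R1: [0, 47/3, -2/3, 2]
R3 ← R3 + (4)·R2: [0, 0, 36, 0]
R4 ← R4 + (12/13)·R2: [0, 0, 30/13, -7/13]
R5 ← R5 − (47/13)·R2: [0, 0, -228/13, 308/13]
R4 ← R4 − (5/78)·R3: [0, 0, 0, -7/13]
R5 ← R5 + (19/39)·R3: [0, 0, 0, 308/13]
R5 ← R5 + (44)·R4: [0, 0, 0, 0]
4 nonzero rows, so rank(A) = 4.
A has 4 columns; by rank–nullity, nullity = 4 − 4 = 0.

0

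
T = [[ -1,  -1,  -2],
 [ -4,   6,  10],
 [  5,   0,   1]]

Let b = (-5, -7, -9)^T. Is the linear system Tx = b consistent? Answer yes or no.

Row reduce the augmented matrix [T | b].
R2 ← R2 − (4)·R1: [0, 10, 18, 13]
R3 ← R3 + (5)·R1: [0, -5, -9, -34]
R3 ← R3 + (1/2)·R2: [0, 0, 0, -55/2]
The echelon form has 3 nonzero rows; the last pivot sits in the augmented column, so rank(T) = 2 but rank([T|b]) = 3.
Since the ranks differ, the system is inconsistent.

no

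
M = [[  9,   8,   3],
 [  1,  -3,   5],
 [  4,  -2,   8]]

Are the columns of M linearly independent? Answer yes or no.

no

Row reduce M to echelon form.
R2 ← R2 − (1/9)·R1: [0, -35/9, 14/3]
R3 ← R3 − (4/9)·R1: [0, -50/9, 20/3]
R3 ← R3 − (10/7)·R2: [0, 0, 0]
2 pivots among 3 columns.
Only 2 < 3 pivot columns, so the columns are linearly dependent.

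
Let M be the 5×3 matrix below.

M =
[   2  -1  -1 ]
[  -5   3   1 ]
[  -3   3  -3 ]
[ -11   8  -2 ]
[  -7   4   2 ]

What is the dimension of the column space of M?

2

Row reduce to echelon form.
R2 ← R2 + (5/2)·R1: [0, 1/2, -3/2]
R3 ← R3 + (3/2)·R1: [0, 3/2, -9/2]
R4 ← R4 + (11/2)·R1: [0, 5/2, -15/2]
R5 ← R5 + (7/2)·R1: [0, 1/2, -3/2]
R3 ← R3 − (3)·R2: [0, 0, 0]
R4 ← R4 − (5)·R2: [0, 0, 0]
R5 ← R5 − R2: [0, 0, 0]
Echelon form has 2 nonzero rows, so rank(M) = 2.
The column space has dimension equal to the rank: 2.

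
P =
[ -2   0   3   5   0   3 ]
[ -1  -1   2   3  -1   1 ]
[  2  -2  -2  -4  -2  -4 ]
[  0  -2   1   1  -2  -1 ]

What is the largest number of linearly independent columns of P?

2

Row reduce to echelon form.
R2 ← R2 − (1/2)·R1: [0, -1, 1/2, 1/2, -1, -1/2]
R3 ← R3 + R1: [0, -2, 1, 1, -2, -1]
R3 ← R3 − (2)·R2: [0, 0, 0, 0, 0, 0]
R4 ← R4 − (2)·R2: [0, 0, 0, 0, 0, 0]
Echelon form has 2 nonzero rows, so rank(P) = 2.
The rank gives the maximum number of linearly independent columns: 2.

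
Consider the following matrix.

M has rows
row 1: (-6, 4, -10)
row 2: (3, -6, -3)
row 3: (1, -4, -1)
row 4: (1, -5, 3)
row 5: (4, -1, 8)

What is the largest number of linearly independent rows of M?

3

Row reduce to echelon form.
R2 ← R2 + (1/2)·R1: [0, -4, -8]
R3 ← R3 + (1/6)·R1: [0, -10/3, -8/3]
R4 ← R4 + (1/6)·R1: [0, -13/3, 4/3]
R5 ← R5 + (2/3)·R1: [0, 5/3, 4/3]
R3 ← R3 − (5/6)·R2: [0, 0, 4]
R4 ← R4 − (13/12)·R2: [0, 0, 10]
R5 ← R5 + (5/12)·R2: [0, 0, -2]
R4 ← R4 − (5/2)·R3: [0, 0, 0]
R5 ← R5 + (1/2)·R3: [0, 0, 0]
Echelon form has 3 nonzero rows, so rank(M) = 3.
The rank gives the maximum number of linearly independent rows: 3.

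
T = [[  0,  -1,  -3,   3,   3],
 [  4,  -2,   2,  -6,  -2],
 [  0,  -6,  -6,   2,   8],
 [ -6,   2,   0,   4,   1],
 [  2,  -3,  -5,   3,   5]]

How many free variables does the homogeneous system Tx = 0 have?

Row reduce to echelon form.
Swap R1 ↔ R2
R4 ← R4 + (3/2)·R1: [0, -1, 3, -5, -2]
R5 ← R5 − (1/2)·R1: [0, -2, -6, 6, 6]
R3 ← R3 − (6)·R2: [0, 0, 12, -16, -10]
R4 ← R4 − R2: [0, 0, 6, -8, -5]
R5 ← R5 − (2)·R2: [0, 0, 0, 0, 0]
R4 ← R4 − (1/2)·R3: [0, 0, 0, 0, 0]
3 nonzero rows, so rank(T) = 3.
T has 5 columns; by rank–nullity, nullity = 5 − 3 = 2.

2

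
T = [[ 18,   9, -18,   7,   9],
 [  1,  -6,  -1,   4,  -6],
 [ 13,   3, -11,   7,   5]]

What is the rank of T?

Row reduce to echelon form.
R2 ← R2 − (1/18)·R1: [0, -13/2, 0, 65/18, -13/2]
R3 ← R3 − (13/18)·R1: [0, -7/2, 2, 35/18, -3/2]
R3 ← R3 − (7/13)·R2: [0, 0, 2, 0, 2]
Echelon form has 3 nonzero rows, so rank(T) = 3.

3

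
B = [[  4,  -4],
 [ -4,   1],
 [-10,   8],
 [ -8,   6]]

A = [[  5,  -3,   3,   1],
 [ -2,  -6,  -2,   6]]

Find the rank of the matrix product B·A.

First compute BA:
[[ 28,  12,  20, -20],
 [-22,   6, -14,   2],
 [-66, -18, -46,  38],
 [-52, -12, -36,  28]]
Now row reduce the product.
R2 ← R2 + (11/14)·R1: [0, 108/7, 12/7, -96/7]
R3 ← R3 + (33/14)·R1: [0, 72/7, 8/7, -64/7]
R4 ← R4 + (13/7)·R1: [0, 72/7, 8/7, -64/7]
R3 ← R3 − (2/3)·R2: [0, 0, 0, 0]
R4 ← R4 − (2/3)·R2: [0, 0, 0, 0]
2 nonzero rows, so rank(BA) = 2.

2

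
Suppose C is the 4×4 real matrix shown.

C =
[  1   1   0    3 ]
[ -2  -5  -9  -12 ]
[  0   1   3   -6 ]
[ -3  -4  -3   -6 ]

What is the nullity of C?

1

Row reduce to echelon form.
R2 ← R2 + (2)·R1: [0, -3, -9, -6]
R4 ← R4 + (3)·R1: [0, -1, -3, 3]
R3 ← R3 + (1/3)·R2: [0, 0, 0, -8]
R4 ← R4 − (1/3)·R2: [0, 0, 0, 5]
R4 ← R4 + (5/8)·R3: [0, 0, 0, 0]
3 nonzero rows, so rank(C) = 3.
C has 4 columns; by rank–nullity, nullity = 4 − 3 = 1.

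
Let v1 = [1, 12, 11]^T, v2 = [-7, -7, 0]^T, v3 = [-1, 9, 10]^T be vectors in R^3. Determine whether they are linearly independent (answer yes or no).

Form the matrix with these vectors as rows and row reduce.
R2 ← R2 + (7)·R1: [0, 77, 77]
R3 ← R3 + R1: [0, 21, 21]
R3 ← R3 − (3/11)·R2: [0, 0, 0]
2 nonzero rows, so the 3 vectors span a space of dimension 2.
Since 2 < 3, the vectors are linearly dependent.

no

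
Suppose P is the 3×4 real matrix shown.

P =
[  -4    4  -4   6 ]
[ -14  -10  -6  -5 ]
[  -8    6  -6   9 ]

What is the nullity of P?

1

Row reduce to echelon form.
R2 ← R2 − (7/2)·R1: [0, -24, 8, -26]
R3 ← R3 − (2)·R1: [0, -2, 2, -3]
R3 ← R3 − (1/12)·R2: [0, 0, 4/3, -5/6]
3 nonzero rows, so rank(P) = 3.
P has 4 columns; by rank–nullity, nullity = 4 − 3 = 1.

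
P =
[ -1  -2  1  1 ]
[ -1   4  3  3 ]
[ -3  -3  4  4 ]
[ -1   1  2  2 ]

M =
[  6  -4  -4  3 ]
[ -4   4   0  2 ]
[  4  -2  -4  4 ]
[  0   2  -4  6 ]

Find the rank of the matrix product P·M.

2

First compute PM:
[[  6,  -4,  -4,   3],
 [-10,  20, -20,  35],
 [ 10,   0, -20,  25],
 [ -2,   8, -12,  19]]
Now row reduce the product.
R2 ← R2 + (5/3)·R1: [0, 40/3, -80/3, 40]
R3 ← R3 − (5/3)·R1: [0, 20/3, -40/3, 20]
R4 ← R4 + (1/3)·R1: [0, 20/3, -40/3, 20]
R3 ← R3 − (1/2)·R2: [0, 0, 0, 0]
R4 ← R4 − (1/2)·R2: [0, 0, 0, 0]
2 nonzero rows, so rank(PM) = 2.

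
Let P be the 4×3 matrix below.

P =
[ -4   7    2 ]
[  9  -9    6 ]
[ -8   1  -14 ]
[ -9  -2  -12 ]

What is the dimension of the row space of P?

3

Row reduce to echelon form.
R2 ← R2 + (9/4)·R1: [0, 27/4, 21/2]
R3 ← R3 − (2)·R1: [0, -13, -18]
R4 ← R4 − (9/4)·R1: [0, -71/4, -33/2]
R3 ← R3 + (52/27)·R2: [0, 0, 20/9]
R4 ← R4 + (71/27)·R2: [0, 0, 100/9]
R4 ← R4 − (5)·R3: [0, 0, 0]
Echelon form has 3 nonzero rows, so rank(P) = 3.
The row space has dimension equal to the rank: 3.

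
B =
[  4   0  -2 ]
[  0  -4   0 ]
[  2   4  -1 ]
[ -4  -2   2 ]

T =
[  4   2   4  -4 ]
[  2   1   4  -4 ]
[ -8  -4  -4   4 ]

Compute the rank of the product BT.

2

First compute BT:
[[ 32,  16,  24, -24],
 [ -8,  -4, -16,  16],
 [ 24,  12,  28, -28],
 [-36, -18, -32,  32]]
Now row reduce the product.
R2 ← R2 + (1/4)·R1: [0, 0, -10, 10]
R3 ← R3 − (3/4)·R1: [0, 0, 10, -10]
R4 ← R4 + (9/8)·R1: [0, 0, -5, 5]
R3 ← R3 + R2: [0, 0, 0, 0]
R4 ← R4 − (1/2)·R2: [0, 0, 0, 0]
2 nonzero rows, so rank(BT) = 2.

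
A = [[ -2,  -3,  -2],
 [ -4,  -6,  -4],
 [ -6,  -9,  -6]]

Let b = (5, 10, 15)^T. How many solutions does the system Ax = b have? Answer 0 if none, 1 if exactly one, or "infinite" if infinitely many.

Row reduce the augmented matrix [A | b].
R2 ← R2 − (2)·R1: [0, 0, 0, 0]
R3 ← R3 − (3)·R1: [0, 0, 0, 0]
The echelon form has 1 nonzero rows, and every pivot lies in the first 3 columns, so rank(A) = rank([A|b]) = 1.
The system is consistent.
rank = 1 < 3 unknowns, so there are infinitely many solutions.

infinite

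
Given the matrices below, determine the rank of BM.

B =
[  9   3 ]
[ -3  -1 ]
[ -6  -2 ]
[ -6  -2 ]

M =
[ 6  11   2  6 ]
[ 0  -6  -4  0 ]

First compute BM:
[[ 54,  81,   6,  54],
 [-18, -27,  -2, -18],
 [-36, -54,  -4, -36],
 [-36, -54,  -4, -36]]
Now row reduce the product.
R2 ← R2 + (1/3)·R1: [0, 0, 0, 0]
R3 ← R3 + (2/3)·R1: [0, 0, 0, 0]
R4 ← R4 + (2/3)·R1: [0, 0, 0, 0]
1 nonzero row, so rank(BM) = 1.

1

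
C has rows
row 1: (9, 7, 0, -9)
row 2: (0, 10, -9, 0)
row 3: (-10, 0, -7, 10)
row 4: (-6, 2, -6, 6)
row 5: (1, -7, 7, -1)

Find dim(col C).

Row reduce to echelon form.
R3 ← R3 + (10/9)·R1: [0, 70/9, -7, 0]
R4 ← R4 + (2/3)·R1: [0, 20/3, -6, 0]
R5 ← R5 − (1/9)·R1: [0, -70/9, 7, 0]
R3 ← R3 − (7/9)·R2: [0, 0, 0, 0]
R4 ← R4 − (2/3)·R2: [0, 0, 0, 0]
R5 ← R5 + (7/9)·R2: [0, 0, 0, 0]
Echelon form has 2 nonzero rows, so rank(C) = 2.
The column space has dimension equal to the rank: 2.

2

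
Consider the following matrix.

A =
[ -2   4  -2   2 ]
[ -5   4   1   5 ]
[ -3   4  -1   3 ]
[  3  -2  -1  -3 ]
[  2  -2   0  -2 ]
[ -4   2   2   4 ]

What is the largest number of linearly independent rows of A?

2

Row reduce to echelon form.
R2 ← R2 − (5/2)·R1: [0, -6, 6, 0]
R3 ← R3 − (3/2)·R1: [0, -2, 2, 0]
R4 ← R4 + (3/2)·R1: [0, 4, -4, 0]
R5 ← R5 + R1: [0, 2, -2, 0]
R6 ← R6 − (2)·R1: [0, -6, 6, 0]
R3 ← R3 − (1/3)·R2: [0, 0, 0, 0]
R4 ← R4 + (2/3)·R2: [0, 0, 0, 0]
R5 ← R5 + (1/3)·R2: [0, 0, 0, 0]
R6 ← R6 − R2: [0, 0, 0, 0]
Echelon form has 2 nonzero rows, so rank(A) = 2.
The rank gives the maximum number of linearly independent rows: 2.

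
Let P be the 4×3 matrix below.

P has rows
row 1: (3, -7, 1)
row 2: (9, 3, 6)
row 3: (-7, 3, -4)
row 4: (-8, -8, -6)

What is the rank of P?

Row reduce to echelon form.
R2 ← R2 − (3)·R1: [0, 24, 3]
R3 ← R3 + (7/3)·R1: [0, -40/3, -5/3]
R4 ← R4 + (8/3)·R1: [0, -80/3, -10/3]
R3 ← R3 + (5/9)·R2: [0, 0, 0]
R4 ← R4 + (10/9)·R2: [0, 0, 0]
Echelon form has 2 nonzero rows, so rank(P) = 2.

2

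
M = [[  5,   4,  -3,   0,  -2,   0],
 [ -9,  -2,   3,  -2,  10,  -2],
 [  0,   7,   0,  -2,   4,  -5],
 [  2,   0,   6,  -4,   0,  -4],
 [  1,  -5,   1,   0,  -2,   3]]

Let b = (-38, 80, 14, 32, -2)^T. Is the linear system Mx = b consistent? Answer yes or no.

Row reduce the augmented matrix [M | b].
R2 ← R2 + (9/5)·R1: [0, 26/5, -12/5, -2, 32/5, -2, 58/5]
R4 ← R4 − (2/5)·R1: [0, -8/5, 36/5, -4, 4/5, -4, 236/5]
R5 ← R5 − (1/5)·R1: [0, -29/5, 8/5, 0, -8/5, 3, 28/5]
R3 ← R3 − (35/26)·R2: [0, 0, 42/13, 9/13, -60/13, -30/13, -21/13]
R4 ← R4 + (4/13)·R2: [0, 0, 84/13, -60/13, 36/13, -60/13, 660/13]
R5 ← R5 + (29/26)·R2: [0, 0, -14/13, -29/13, 72/13, 10/13, 241/13]
R4 ← R4 − (2)·R3: [0, 0, 0, -6, 12, 0, 54]
R5 ← R5 + (1/3)·R3: [0, 0, 0, -2, 4, 0, 18]
R5 ← R5 − (1/3)·R4: [0, 0, 0, 0, 0, 0, 0]
The echelon form has 4 nonzero rows, and every pivot lies in the first 6 columns, so rank(M) = rank([M|b]) = 4.
The system is consistent.

yes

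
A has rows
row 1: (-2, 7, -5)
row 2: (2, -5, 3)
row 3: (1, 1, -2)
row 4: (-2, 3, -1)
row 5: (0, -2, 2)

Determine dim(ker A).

Row reduce to echelon form.
R2 ← R2 + R1: [0, 2, -2]
R3 ← R3 + (1/2)·R1: [0, 9/2, -9/2]
R4 ← R4 − R1: [0, -4, 4]
R3 ← R3 − (9/4)·R2: [0, 0, 0]
R4 ← R4 + (2)·R2: [0, 0, 0]
R5 ← R5 + R2: [0, 0, 0]
2 nonzero rows, so rank(A) = 2.
A has 3 columns; by rank–nullity, nullity = 3 − 2 = 1.

1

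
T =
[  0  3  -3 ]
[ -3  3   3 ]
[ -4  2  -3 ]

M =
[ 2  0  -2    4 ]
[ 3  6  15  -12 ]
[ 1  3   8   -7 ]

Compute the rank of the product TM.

2

First compute TM:
[[  6,   9,  21, -15],
 [  6,  27,  75, -69],
 [ -5,   3,  14, -19]]
Now row reduce the product.
R2 ← R2 − R1: [0, 18, 54, -54]
R3 ← R3 + (5/6)·R1: [0, 21/2, 63/2, -63/2]
R3 ← R3 − (7/12)·R2: [0, 0, 0, 0]
2 nonzero rows, so rank(TM) = 2.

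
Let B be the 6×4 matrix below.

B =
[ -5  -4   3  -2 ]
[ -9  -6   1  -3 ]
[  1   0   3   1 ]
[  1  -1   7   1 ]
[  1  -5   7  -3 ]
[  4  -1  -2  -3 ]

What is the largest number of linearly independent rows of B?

4

Row reduce to echelon form.
R2 ← R2 − (9/5)·R1: [0, 6/5, -22/5, 3/5]
R3 ← R3 + (1/5)·R1: [0, -4/5, 18/5, 3/5]
R4 ← R4 + (1/5)·R1: [0, -9/5, 38/5, 3/5]
R5 ← R5 + (1/5)·R1: [0, -29/5, 38/5, -17/5]
R6 ← R6 + (4/5)·R1: [0, -21/5, 2/5, -23/5]
R3 ← R3 + (2/3)·R2: [0, 0, 2/3, 1]
R4 ← R4 + (3/2)·R2: [0, 0, 1, 3/2]
R5 ← R5 + (29/6)·R2: [0, 0, -41/3, -1/2]
R6 ← R6 + (7/2)·R2: [0, 0, -15, -5/2]
R4 ← R4 − (3/2)·R3: [0, 0, 0, 0]
R5 ← R5 + (41/2)·R3: [0, 0, 0, 20]
R6 ← R6 + (45/2)·R3: [0, 0, 0, 20]
Swap R4 ↔ R5
R6 ← R6 − R4: [0, 0, 0, 0]
Echelon form has 4 nonzero rows, so rank(B) = 4.
The rank gives the maximum number of linearly independent rows: 4.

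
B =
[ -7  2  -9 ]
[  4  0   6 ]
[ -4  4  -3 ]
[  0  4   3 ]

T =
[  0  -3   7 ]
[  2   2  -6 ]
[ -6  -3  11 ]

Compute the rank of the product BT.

First compute BT:
[[ 58,  52, -160],
 [-36, -30,  94],
 [ 26,  29, -85],
 [-10,  -1,   9]]
Now row reduce the product.
R2 ← R2 + (18/29)·R1: [0, 66/29, -154/29]
R3 ← R3 − (13/29)·R1: [0, 165/29, -385/29]
R4 ← R4 + (5/29)·R1: [0, 231/29, -539/29]
R3 ← R3 − (5/2)·R2: [0, 0, 0]
R4 ← R4 − (7/2)·R2: [0, 0, 0]
2 nonzero rows, so rank(BT) = 2.

2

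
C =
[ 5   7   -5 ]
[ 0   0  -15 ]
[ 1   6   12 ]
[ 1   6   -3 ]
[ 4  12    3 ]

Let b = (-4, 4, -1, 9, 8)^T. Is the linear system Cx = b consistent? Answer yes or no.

no

Row reduce the augmented matrix [C | b].
R3 ← R3 − (1/5)·R1: [0, 23/5, 13, -1/5]
R4 ← R4 − (1/5)·R1: [0, 23/5, -2, 49/5]
R5 ← R5 − (4/5)·R1: [0, 32/5, 7, 56/5]
Swap R2 ↔ R3
R4 ← R4 − R2: [0, 0, -15, 10]
R5 ← R5 − (32/23)·R2: [0, 0, -255/23, 264/23]
R4 ← R4 − R3: [0, 0, 0, 6]
R5 ← R5 − (17/23)·R3: [0, 0, 0, 196/23]
R5 ← R5 − (98/69)·R4: [0, 0, 0, 0]
The echelon form has 4 nonzero rows; the last pivot sits in the augmented column, so rank(C) = 3 but rank([C|b]) = 4.
Since the ranks differ, the system is inconsistent.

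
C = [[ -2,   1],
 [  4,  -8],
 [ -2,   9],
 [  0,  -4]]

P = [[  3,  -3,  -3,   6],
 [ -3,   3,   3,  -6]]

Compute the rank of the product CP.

First compute CP:
[[ -9,   9,   9, -18],
 [ 36, -36, -36,  72],
 [-33,  33,  33, -66],
 [ 12, -12, -12,  24]]
Now row reduce the product.
R2 ← R2 + (4)·R1: [0, 0, 0, 0]
R3 ← R3 − (11/3)·R1: [0, 0, 0, 0]
R4 ← R4 + (4/3)·R1: [0, 0, 0, 0]
1 nonzero row, so rank(CP) = 1.

1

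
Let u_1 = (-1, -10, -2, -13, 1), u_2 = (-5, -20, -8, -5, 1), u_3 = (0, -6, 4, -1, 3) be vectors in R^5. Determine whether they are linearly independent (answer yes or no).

Form the matrix with these vectors as rows and row reduce.
R2 ← R2 − (5)·R1: [0, 30, 2, 60, -4]
R3 ← R3 + (1/5)·R2: [0, 0, 22/5, 11, 11/5]
3 nonzero rows, so the 3 vectors span a space of dimension 3.
Since 3 = 3, the vectors are linearly independent.

yes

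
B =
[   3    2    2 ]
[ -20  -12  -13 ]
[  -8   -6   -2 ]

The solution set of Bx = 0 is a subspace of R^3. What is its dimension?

Row reduce to echelon form.
R2 ← R2 + (20/3)·R1: [0, 4/3, 1/3]
R3 ← R3 + (8/3)·R1: [0, -2/3, 10/3]
R3 ← R3 + (1/2)·R2: [0, 0, 7/2]
3 nonzero rows, so rank(B) = 3.
B has 3 columns; by rank–nullity, nullity = 3 − 3 = 0.

0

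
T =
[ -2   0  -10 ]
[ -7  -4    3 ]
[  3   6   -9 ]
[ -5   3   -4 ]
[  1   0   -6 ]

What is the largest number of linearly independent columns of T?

Row reduce to echelon form.
R2 ← R2 − (7/2)·R1: [0, -4, 38]
R3 ← R3 + (3/2)·R1: [0, 6, -24]
R4 ← R4 − (5/2)·R1: [0, 3, 21]
R5 ← R5 + (1/2)·R1: [0, 0, -11]
R3 ← R3 + (3/2)·R2: [0, 0, 33]
R4 ← R4 + (3/4)·R2: [0, 0, 99/2]
R4 ← R4 − (3/2)·R3: [0, 0, 0]
R5 ← R5 + (1/3)·R3: [0, 0, 0]
Echelon form has 3 nonzero rows, so rank(T) = 3.
The rank gives the maximum number of linearly independent columns: 3.

3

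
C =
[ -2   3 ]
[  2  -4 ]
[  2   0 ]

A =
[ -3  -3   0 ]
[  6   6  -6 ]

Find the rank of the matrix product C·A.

2

First compute CA:
[[ 24,  24, -18],
 [-30, -30,  24],
 [ -6,  -6,   0]]
Now row reduce the product.
R2 ← R2 + (5/4)·R1: [0, 0, 3/2]
R3 ← R3 + (1/4)·R1: [0, 0, -9/2]
R3 ← R3 + (3)·R2: [0, 0, 0]
2 nonzero rows, so rank(CA) = 2.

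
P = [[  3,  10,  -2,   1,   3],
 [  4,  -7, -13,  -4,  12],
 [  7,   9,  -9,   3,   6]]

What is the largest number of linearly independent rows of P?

3

Row reduce to echelon form.
R2 ← R2 − (4/3)·R1: [0, -61/3, -31/3, -16/3, 8]
R3 ← R3 − (7/3)·R1: [0, -43/3, -13/3, 2/3, -1]
R3 ← R3 − (43/61)·R2: [0, 0, 180/61, 270/61, -405/61]
Echelon form has 3 nonzero rows, so rank(P) = 3.
The rank gives the maximum number of linearly independent rows: 3.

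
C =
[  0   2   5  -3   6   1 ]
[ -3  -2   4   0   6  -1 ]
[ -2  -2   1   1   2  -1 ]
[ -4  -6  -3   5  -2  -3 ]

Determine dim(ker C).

Row reduce to echelon form.
Swap R1 ↔ R2
R3 ← R3 − (2/3)·R1: [0, -2/3, -5/3, 1, -2, -1/3]
R4 ← R4 − (4/3)·R1: [0, -10/3, -25/3, 5, -10, -5/3]
R3 ← R3 + (1/3)·R2: [0, 0, 0, 0, 0, 0]
R4 ← R4 + (5/3)·R2: [0, 0, 0, 0, 0, 0]
2 nonzero rows, so rank(C) = 2.
C has 6 columns; by rank–nullity, nullity = 6 − 2 = 4.

4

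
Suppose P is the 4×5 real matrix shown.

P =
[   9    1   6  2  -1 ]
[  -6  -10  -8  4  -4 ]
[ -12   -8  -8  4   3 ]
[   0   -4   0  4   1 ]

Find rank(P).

Row reduce to echelon form.
R2 ← R2 + (2/3)·R1: [0, -28/3, -4, 16/3, -14/3]
R3 ← R3 + (4/3)·R1: [0, -20/3, 0, 20/3, 5/3]
R3 ← R3 − (5/7)·R2: [0, 0, 20/7, 20/7, 5]
R4 ← R4 − (3/7)·R2: [0, 0, 12/7, 12/7, 3]
R4 ← R4 − (3/5)·R3: [0, 0, 0, 0, 0]
Echelon form has 3 nonzero rows, so rank(P) = 3.

3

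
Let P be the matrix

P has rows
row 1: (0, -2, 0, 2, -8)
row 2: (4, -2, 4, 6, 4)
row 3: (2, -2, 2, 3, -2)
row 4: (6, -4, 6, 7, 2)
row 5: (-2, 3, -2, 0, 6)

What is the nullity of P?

Row reduce to echelon form.
Swap R1 ↔ R2
R3 ← R3 − (1/2)·R1: [0, -1, 0, 0, -4]
R4 ← R4 − (3/2)·R1: [0, -1, 0, -2, -4]
R5 ← R5 + (1/2)·R1: [0, 2, 0, 3, 8]
R3 ← R3 − (1/2)·R2: [0, 0, 0, -1, 0]
R4 ← R4 − (1/2)·R2: [0, 0, 0, -3, 0]
R5 ← R5 + R2: [0, 0, 0, 5, 0]
R4 ← R4 − (3)·R3: [0, 0, 0, 0, 0]
R5 ← R5 + (5)·R3: [0, 0, 0, 0, 0]
3 nonzero rows, so rank(P) = 3.
P has 5 columns; by rank–nullity, nullity = 5 − 3 = 2.

2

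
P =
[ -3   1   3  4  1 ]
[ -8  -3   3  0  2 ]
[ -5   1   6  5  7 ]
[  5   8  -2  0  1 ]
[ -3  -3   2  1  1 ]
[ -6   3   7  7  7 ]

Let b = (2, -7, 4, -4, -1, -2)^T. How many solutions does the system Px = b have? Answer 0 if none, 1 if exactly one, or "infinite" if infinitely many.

0

Row reduce the augmented matrix [P | b].
R2 ← R2 − (8/3)·R1: [0, -17/3, -5, -32/3, -2/3, -37/3]
R3 ← R3 − (5/3)·R1: [0, -2/3, 1, -5/3, 16/3, 2/3]
R4 ← R4 + (5/3)·R1: [0, 29/3, 3, 20/3, 8/3, -2/3]
R5 ← R5 − R1: [0, -4, -1, -3, 0, -3]
R6 ← R6 − (2)·R1: [0, 1, 1, -1, 5, -6]
R3 ← R3 − (2/17)·R2: [0, 0, 27/17, -7/17, 92/17, 36/17]
R4 ← R4 + (29/17)·R2: [0, 0, -94/17, -196/17, 26/17, -369/17]
R5 ← R5 − (12/17)·R2: [0, 0, 43/17, 77/17, 8/17, 97/17]
R6 ← R6 + (3/17)·R2: [0, 0, 2/17, -49/17, 83/17, -139/17]
R4 ← R4 + (94/27)·R3: [0, 0, 0, -350/27, 550/27, -43/3]
R5 ← R5 − (43/27)·R3: [0, 0, 0, 140/27, -220/27, 7/3]
R6 ← R6 − (2/27)·R3: [0, 0, 0, -77/27, 121/27, -25/3]
R5 ← R5 + (2/5)·R4: [0, 0, 0, 0, 0, -17/5]
R6 ← R6 − (11/50)·R4: [0, 0, 0, 0, 0, -259/50]
R6 ← R6 − (259/170)·R5: [0, 0, 0, 0, 0, 0]
The echelon form has 5 nonzero rows; the last pivot sits in the augmented column, so rank(P) = 4 but rank([P|b]) = 5.
Since the ranks differ, the system is inconsistent.
It has no solutions.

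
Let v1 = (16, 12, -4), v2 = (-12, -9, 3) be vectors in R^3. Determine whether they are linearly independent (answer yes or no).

no

Form the matrix with these vectors as rows and row reduce.
R2 ← R2 + (3/4)·R1: [0, 0, 0]
1 nonzero row, so the 2 vectors span a space of dimension 1.
Since 1 < 2, the vectors are linearly dependent.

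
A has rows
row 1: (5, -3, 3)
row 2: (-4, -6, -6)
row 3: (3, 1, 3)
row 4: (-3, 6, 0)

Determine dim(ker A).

Row reduce to echelon form.
R2 ← R2 + (4/5)·R1: [0, -42/5, -18/5]
R3 ← R3 − (3/5)·R1: [0, 14/5, 6/5]
R4 ← R4 + (3/5)·R1: [0, 21/5, 9/5]
R3 ← R3 + (1/3)·R2: [0, 0, 0]
R4 ← R4 + (1/2)·R2: [0, 0, 0]
2 nonzero rows, so rank(A) = 2.
A has 3 columns; by rank–nullity, nullity = 3 − 2 = 1.

1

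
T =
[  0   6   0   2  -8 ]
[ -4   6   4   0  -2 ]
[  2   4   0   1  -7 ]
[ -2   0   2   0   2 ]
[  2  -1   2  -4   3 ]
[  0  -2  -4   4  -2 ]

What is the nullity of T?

1

Row reduce to echelon form.
Swap R1 ↔ R2
R3 ← R3 + (1/2)·R1: [0, 7, 2, 1, -8]
R4 ← R4 − (1/2)·R1: [0, -3, 0, 0, 3]
R5 ← R5 + (1/2)·R1: [0, 2, 4, -4, 2]
R3 ← R3 − (7/6)·R2: [0, 0, 2, -4/3, 4/3]
R4 ← R4 + (1/2)·R2: [0, 0, 0, 1, -1]
R5 ← R5 − (1/3)·R2: [0, 0, 4, -14/3, 14/3]
R6 ← R6 + (1/3)·R2: [0, 0, -4, 14/3, -14/3]
R5 ← R5 − (2)·R3: [0, 0, 0, -2, 2]
R6 ← R6 + (2)·R3: [0, 0, 0, 2, -2]
R5 ← R5 + (2)·R4: [0, 0, 0, 0, 0]
R6 ← R6 − (2)·R4: [0, 0, 0, 0, 0]
4 nonzero rows, so rank(T) = 4.
T has 5 columns; by rank–nullity, nullity = 5 − 4 = 1.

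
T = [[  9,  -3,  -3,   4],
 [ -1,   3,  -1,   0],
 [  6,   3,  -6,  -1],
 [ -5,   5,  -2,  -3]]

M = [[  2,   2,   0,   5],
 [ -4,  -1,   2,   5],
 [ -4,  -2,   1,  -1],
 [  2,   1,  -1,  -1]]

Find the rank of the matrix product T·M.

3

First compute TM:
[[ 50,  31, -13,  29],
 [-10,  -3,   5,  11],
 [ 22,  20,   1,  52],
 [-28, -14,  11,   5]]
Now row reduce the product.
R2 ← R2 + (1/5)·R1: [0, 16/5, 12/5, 84/5]
R3 ← R3 − (11/25)·R1: [0, 159/25, 168/25, 981/25]
R4 ← R4 + (14/25)·R1: [0, 84/25, 93/25, 531/25]
R3 ← R3 − (159/80)·R2: [0, 0, 39/20, 117/20]
R4 ← R4 − (21/20)·R2: [0, 0, 6/5, 18/5]
R4 ← R4 − (8/13)·R3: [0, 0, 0, 0]
3 nonzero rows, so rank(TM) = 3.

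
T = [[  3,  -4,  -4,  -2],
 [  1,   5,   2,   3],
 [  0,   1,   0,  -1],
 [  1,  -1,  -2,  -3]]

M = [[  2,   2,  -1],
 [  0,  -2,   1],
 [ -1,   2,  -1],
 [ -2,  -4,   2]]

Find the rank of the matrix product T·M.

2

First compute TM:
[[ 14,  14,  -7],
 [ -6, -16,   8],
 [  2,   2,  -1],
 [ 10,  12,  -6]]
Now row reduce the product.
R2 ← R2 + (3/7)·R1: [0, -10, 5]
R3 ← R3 − (1/7)·R1: [0, 0, 0]
R4 ← R4 − (5/7)·R1: [0, 2, -1]
R4 ← R4 + (1/5)·R2: [0, 0, 0]
2 nonzero rows, so rank(TM) = 2.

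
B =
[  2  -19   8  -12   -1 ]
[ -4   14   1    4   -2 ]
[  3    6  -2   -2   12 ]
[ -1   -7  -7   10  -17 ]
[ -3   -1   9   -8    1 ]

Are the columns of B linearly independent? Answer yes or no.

yes

Row reduce B to echelon form.
R2 ← R2 + (2)·R1: [0, -24, 17, -20, -4]
R3 ← R3 − (3/2)·R1: [0, 69/2, -14, 16, 27/2]
R4 ← R4 + (1/2)·R1: [0, -33/2, -3, 4, -35/2]
R5 ← R5 + (3/2)·R1: [0, -59/2, 21, -26, -1/2]
R3 ← R3 + (23/16)·R2: [0, 0, 167/16, -51/4, 31/4]
R4 ← R4 − (11/16)·R2: [0, 0, -235/16, 71/4, -59/4]
R5 ← R5 − (59/48)·R2: [0, 0, 5/48, -17/12, 53/12]
R4 ← R4 + (235/167)·R3: [0, 0, 0, -32/167, -642/167]
R5 ← R5 − (5/501)·R3: [0, 0, 0, -646/501, 2174/501]
R5 ← R5 − (323/48)·R4: [0, 0, 0, 0, 725/24]
5 pivots among 5 columns.
Every column is a pivot column, so the columns are linearly independent.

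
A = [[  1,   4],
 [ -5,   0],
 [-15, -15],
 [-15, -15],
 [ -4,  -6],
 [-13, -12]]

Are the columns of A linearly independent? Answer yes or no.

Row reduce A to echelon form.
R2 ← R2 + (5)·R1: [0, 20]
R3 ← R3 + (15)·R1: [0, 45]
R4 ← R4 + (15)·R1: [0, 45]
R5 ← R5 + (4)·R1: [0, 10]
R6 ← R6 + (13)·R1: [0, 40]
R3 ← R3 − (9/4)·R2: [0, 0]
R4 ← R4 − (9/4)·R2: [0, 0]
R5 ← R5 − (1/2)·R2: [0, 0]
R6 ← R6 − (2)·R2: [0, 0]
2 pivots among 2 columns.
Every column is a pivot column, so the columns are linearly independent.

yes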